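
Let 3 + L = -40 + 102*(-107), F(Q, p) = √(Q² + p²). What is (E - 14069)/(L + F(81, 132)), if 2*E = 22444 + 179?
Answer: 60427855/240063728 + 16545*√2665/240063728 ≈ 0.25527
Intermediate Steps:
E = 22623/2 (E = (22444 + 179)/2 = (½)*22623 = 22623/2 ≈ 11312.)
L = -10957 (L = -3 + (-40 + 102*(-107)) = -3 + (-40 - 10914) = -3 - 10954 = -10957)
(E - 14069)/(L + F(81, 132)) = (22623/2 - 14069)/(-10957 + √(81² + 132²)) = -5515/(2*(-10957 + √(6561 + 17424))) = -5515/(2*(-10957 + √23985)) = -5515/(2*(-10957 + 3*√2665))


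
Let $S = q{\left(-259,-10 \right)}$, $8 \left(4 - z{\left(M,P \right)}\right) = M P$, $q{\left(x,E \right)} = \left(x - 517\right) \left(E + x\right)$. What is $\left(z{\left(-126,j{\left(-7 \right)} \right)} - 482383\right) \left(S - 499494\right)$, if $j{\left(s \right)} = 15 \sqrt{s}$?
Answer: $140251694250 - \frac{137379375 i \sqrt{7}}{2} \approx 1.4025 \cdot 10^{11} - 1.8174 \cdot 10^{8} i$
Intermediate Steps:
$q{\left(x,E \right)} = \left(-517 + x\right) \left(E + x\right)$
$z{\left(M,P \right)} = 4 - \frac{M P}{8}$
$S = 208744$ ($S = \left(-259\right)^{2} - -5170 - -133903 - -2590 = 67081 + 5170 + 133903 + 2590 = 208744$)
$\left(z{\left(-126,j{\left(-7 \right)} \right)} - 482383\right) \left(S - 499494\right) = \left(\left(4 - - \frac{63 \cdot 15 \sqrt{-7}}{4}\right) - 482383\right) \left(208744 - 499494\right) = \left(\left(4 - - \frac{63 \cdot 15 i \sqrt{7}}{4}\right) - 482383\right) \left(-290750\right) = \left(\left(4 + \frac{945 i \sqrt{7}}{4}\right) - 482383\right) \left(-290750\right) = \left(-482379 + \frac{945 i \sqrt{7}}{4}\right) \left(-290750\right) = 140251694250 - \frac{137379375 i \sqrt{7}}{2}$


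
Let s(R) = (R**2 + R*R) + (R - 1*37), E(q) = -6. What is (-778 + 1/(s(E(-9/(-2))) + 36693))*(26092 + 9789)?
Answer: -1025109943915/36722 ≈ -2.7915e+7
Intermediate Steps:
s(R) = -37 + R + 2*R**2 (s(R) = (R**2 + R**2) + (R - 37) = 2*R**2 + (-37 + R) = -37 + R + 2*R**2)
(-778 + 1/(s(E(-9/(-2))) + 36693))*(26092 + 9789) = (-778 + 1/((-37 - 6 + 2*(-6)**2) + 36693))*(26092 + 9789) = (-778 + 1/((-37 - 6 + 2*36) + 36693))*35881 = (-778 + 1/((-37 - 6 + 72) + 36693))*35881 = (-778 + 1/(29 + 36693))*35881 = (-778 + 1/36722)*35881 = -28569715/36722*35881 = -1025109943915/36722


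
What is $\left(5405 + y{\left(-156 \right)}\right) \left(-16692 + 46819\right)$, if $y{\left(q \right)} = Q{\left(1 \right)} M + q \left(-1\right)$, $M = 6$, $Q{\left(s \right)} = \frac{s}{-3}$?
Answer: $167475993$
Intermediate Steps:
$Q{\left(s \right)} = - \frac{s}{3}$ ($Q{\left(s \right)} = s \left(- \frac{1}{3}\right) = - \frac{s}{3}$)
$y{\left(q \right)} = -2 - q$ ($y{\left(q \right)} = \left(- \frac{1}{3}\right) 1 \cdot 6 + q \left(-1\right) = \left(- \frac{1}{3}\right) 6 - q = -2 - q$)
$\left(5405 + y{\left(-156 \right)}\right) \left(-16692 + 46819\right) = \left(5405 - -154\right) \left(-16692 + 46819\right) = \left(5405 + \left(-2 + 156\right)\right) 30127 = \left(5405 + 154\right) 30127 = 5559 \cdot 30127 = 167475993$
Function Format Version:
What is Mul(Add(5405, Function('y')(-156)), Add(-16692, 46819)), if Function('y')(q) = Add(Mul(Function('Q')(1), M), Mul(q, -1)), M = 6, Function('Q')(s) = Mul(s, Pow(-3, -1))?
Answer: 167475993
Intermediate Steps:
Function('Q')(s) = Mul(Rational(-1, 3), s) (Function('Q')(s) = Mul(s, Rational(-1, 3)) = Mul(Rational(-1, 3), s))
Function('y')(q) = Add(-2, Mul(-1, q)) (Function('y')(q) = Add(Mul(Mul(Rational(-1, 3), 1), 6), Mul(q, -1)) = Add(Mul(Rational(-1, 3), 6), Mul(-1, q)) = Add(-2, Mul(-1, q)))
Mul(Add(5405, Function('y')(-156)), Add(-16692, 46819)) = Mul(Add(5405, Add(-2, Mul(-1, -156))), Add(-16692, 46819)) = Mul(Add(5405, Add(-2, 156)), 30127) = Mul(Add(5405, 154), 30127) = Mul(5559, 30127) = 167475993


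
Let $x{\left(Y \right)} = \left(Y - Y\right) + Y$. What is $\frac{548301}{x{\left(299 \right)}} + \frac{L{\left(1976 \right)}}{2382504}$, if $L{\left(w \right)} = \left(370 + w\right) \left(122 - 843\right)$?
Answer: $\frac{16741327915}{9132932} \approx 1833.1$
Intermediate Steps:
$x{\left(Y \right)} = Y$ ($x{\left(Y \right)} = 0 + Y = Y$)
$L{\left(w \right)} = -266770 - 721 w$ ($L{\left(w \right)} = \left(370 + w\right) \left(-721\right) = -266770 - 721 w$)
$\frac{548301}{x{\left(299 \right)}} + \frac{L{\left(1976 \right)}}{2382504} = \frac{548301}{299} + \frac{-266770 - 1424696}{2382504} = 548301 \cdot \frac{1}{299} + \left(-266770 - 1424696\right) \frac{1}{2382504} = \frac{42177}{23} - \frac{281911}{397084} = \frac{16741327915}{9132932}$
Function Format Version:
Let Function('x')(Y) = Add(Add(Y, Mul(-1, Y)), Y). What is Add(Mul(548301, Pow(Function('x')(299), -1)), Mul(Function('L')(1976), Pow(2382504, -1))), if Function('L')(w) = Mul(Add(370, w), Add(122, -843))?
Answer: Rational(16741327915, 9132932) ≈ 1833.1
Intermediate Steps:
Function('x')(Y) = Y (Function('x')(Y) = Add(0, Y) = Y)
Function('L')(w) = Add(-266770, Mul(-721, w)) (Function('L')(w) = Mul(Add(370, w), -721) = Add(-266770, Mul(-721, w)))
Add(Mul(548301, Pow(Function('x')(299), -1)), Mul(Function('L')(1976), Pow(2382504, -1))) = Add(Mul(548301, Pow(299, -1)), Mul(Add(-266770, Mul(-721, 1976)), Pow(2382504, -1))) = Add(Mul(548301, Rational(1, 299)), Mul(Add(-266770, -1424696), Rational(1, 2382504))) = Add(Rational(42177, 23), Mul(-1691466, Rational(1, 2382504))) = Add(Rational(42177, 23), Rational(-281911, 397084)) = Rational(16741327915, 9132932)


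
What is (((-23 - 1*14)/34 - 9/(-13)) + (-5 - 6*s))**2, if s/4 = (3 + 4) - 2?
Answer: 3071930625/195364 ≈ 15724.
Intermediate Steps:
s = 20 (s = 4*((3 + 4) - 2) = 4*(7 - 2) = 4*5 = 20)
(((-23 - 1*14)/34 - 9/(-13)) + (-5 - 6*s))**2 = (((-23 - 1*14)/34 - 9/(-13)) + (-5 - 6*20))**2 = (((-23 - 14)*(1/34) - 9*(-1/13)) + (-5 - 120))**2 = ((-37*1/34 + 9/13) - 125)**2 = ((-37/34 + 9/13) - 125)**2 = (-175/442 - 125)**2 = (-55425/442)**2 = 3071930625/195364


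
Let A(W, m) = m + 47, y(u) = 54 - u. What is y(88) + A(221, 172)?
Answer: 185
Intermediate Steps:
A(W, m) = 47 + m
y(88) + A(221, 172) = (54 - 1*88) + (47 + 172) = (54 - 88) + 219 = -34 + 219 = 185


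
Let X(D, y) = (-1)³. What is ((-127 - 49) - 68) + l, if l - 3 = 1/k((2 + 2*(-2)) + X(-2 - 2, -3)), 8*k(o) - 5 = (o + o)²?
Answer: -9873/41 ≈ -240.80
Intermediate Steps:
X(D, y) = -1
k(o) = 5/8 + o²/2 (k(o) = 5/8 + (o + o)²/8 = 5/8 + (2*o)²/8 = 5/8 + (4*o²)/8 = 5/8 + o²/2)
l = 131/41 (l = 3 + 1/(5/8 + ((2 + 2*(-2)) - 1)²/2) = 3 + 1/(5/8 + ((2 - 4) - 1)²/2) = 3 + 1/(5/8 + (-2 - 1)²/2) = 3 + 1/(5/8 + (½)*(-3)²) = 3 + 1/(5/8 + (½)*9) = 3 + 1/(5/8 + 9/2) = 3 + 1/(41/8) = 3 + 8/41 = 131/41 ≈ 3.1951)
((-127 - 49) - 68) + l = ((-127 - 49) - 68) + 131/41 = (-176 - 68) + 131/41 = -244 + 131/41 = -9873/41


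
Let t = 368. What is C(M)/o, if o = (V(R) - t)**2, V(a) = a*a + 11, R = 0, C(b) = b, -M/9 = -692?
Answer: 692/14161 ≈ 0.048867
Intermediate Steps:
M = 6228 (M = -9*(-692) = 6228)
V(a) = 11 + a**2 (V(a) = a**2 + 11 = 11 + a**2)
o = 127449 (o = ((11 + 0**2) - 1*368)**2 = ((11 + 0) - 368)**2 = (11 - 368)**2 = (-357)**2 = 127449)
C(M)/o = 6228/127449 = 6228*(1/127449) = 692/14161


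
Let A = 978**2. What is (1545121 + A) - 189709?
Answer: 2311896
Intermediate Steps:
A = 956484
(1545121 + A) - 189709 = (1545121 + 956484) - 189709 = 2501605 - 189709 = 2311896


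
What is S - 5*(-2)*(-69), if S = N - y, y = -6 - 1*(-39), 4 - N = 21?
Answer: -740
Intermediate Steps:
N = -17 (N = 4 - 1*21 = 4 - 21 = -17)
y = 33 (y = -6 + 39 = 33)
S = -50 (S = -17 - 1*33 = -17 - 33 = -50)
S - 5*(-2)*(-69) = -50 - 5*(-2)*(-69) = -50 + 10*(-69) = -50 - 690 = -740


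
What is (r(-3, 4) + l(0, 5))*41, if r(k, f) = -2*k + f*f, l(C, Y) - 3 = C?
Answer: 1025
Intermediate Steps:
l(C, Y) = 3 + C
r(k, f) = f² - 2*k (r(k, f) = -2*k + f² = f² - 2*k)
(r(-3, 4) + l(0, 5))*41 = ((4² - 2*(-3)) + (3 + 0))*41 = ((16 + 6) + 3)*41 = (22 + 3)*41 = 25*41 = 1025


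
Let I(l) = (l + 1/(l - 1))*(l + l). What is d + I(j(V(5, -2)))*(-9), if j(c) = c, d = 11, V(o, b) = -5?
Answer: -454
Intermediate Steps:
I(l) = 2*l*(l + 1/(-1 + l)) (I(l) = (l + 1/(-1 + l))*(2*l) = 2*l*(l + 1/(-1 + l)))
d + I(j(V(5, -2)))*(-9) = 11 + (2*(-5)*(1 + (-5)² - 1*(-5))/(-1 - 5))*(-9) = 11 + (2*(-5)*(1 + 25 + 5)/(-6))*(-9) = 11 + (2*(-5)*(-⅙)*31)*(-9) = 11 + (155/3)*(-9) = 11 - 465 = -454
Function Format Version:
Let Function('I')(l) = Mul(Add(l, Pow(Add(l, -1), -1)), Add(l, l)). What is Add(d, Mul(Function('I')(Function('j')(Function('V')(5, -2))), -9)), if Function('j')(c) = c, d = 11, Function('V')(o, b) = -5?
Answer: -454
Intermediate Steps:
Function('I')(l) = Mul(2, l, Add(l, Pow(Add(-1, l), -1))) (Function('I')(l) = Mul(Add(l, Pow(Add(-1, l), -1)), Mul(2, l)) = Mul(2, l, Add(l, Pow(Add(-1, l), -1))))
Add(d, Mul(Function('I')(Function('j')(Function('V')(5, -2))), -9)) = Add(11, Mul(Mul(2, -5, Pow(Add(-1, -5), -1), Add(1, Pow(-5, 2), Mul(-1, -5))), -9)) = Add(11, Mul(Mul(2, -5, Pow(-6, -1), Add(1, 25, 5)), -9)) = Add(11, Mul(Mul(2, -5, Rational(-1, 6), 31), -9)) = Add(11, Mul(Rational(155, 3), -9)) = Add(11, -465) = -454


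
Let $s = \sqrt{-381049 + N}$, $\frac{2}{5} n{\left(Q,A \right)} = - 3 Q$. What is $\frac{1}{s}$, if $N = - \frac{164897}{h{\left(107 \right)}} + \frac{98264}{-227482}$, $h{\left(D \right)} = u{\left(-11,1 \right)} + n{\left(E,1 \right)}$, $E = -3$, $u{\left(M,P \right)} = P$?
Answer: $- \frac{i \sqrt{11090107573387718987}}{2074535441081} \approx - 0.0016053 i$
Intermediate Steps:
$n{\left(Q,A \right)} = - \frac{15 Q}{2}$ ($n{\left(Q,A \right)} = \frac{5 \left(- 3 Q\right)}{2} = - \frac{15 Q}{2}$)
$h{\left(D \right)} = \frac{47}{2}$ ($h{\left(D \right)} = 1 - - \frac{45}{2} = 1 + \frac{45}{2} = \frac{47}{2}$)
$N = - \frac{37513408558}{5345827}$ ($N = - \frac{164897}{\frac{47}{2}} + \frac{98264}{-227482} = \left(-164897\right) \frac{2}{47} + 98264 \left(- \frac{1}{227482}\right) = - \frac{329794}{47} - \frac{49132}{113741} = - \frac{37513408558}{5345827} \approx -7017.3$)
$s = \frac{i \sqrt{11090107573387718987}}{5345827}$ ($s = \sqrt{-381049 - \frac{37513408558}{5345827}} = \sqrt{- \frac{2074535441081}{5345827}} = \frac{i \sqrt{11090107573387718987}}{5345827} \approx 622.95 i$)
$\frac{1}{s} = \frac{1}{\frac{1}{5345827} i \sqrt{11090107573387718987}} = - \frac{i \sqrt{11090107573387718987}}{2074535441081}$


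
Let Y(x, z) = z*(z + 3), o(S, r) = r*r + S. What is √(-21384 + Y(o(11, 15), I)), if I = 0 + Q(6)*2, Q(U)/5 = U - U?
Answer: 18*I*√66 ≈ 146.23*I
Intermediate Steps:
Q(U) = 0 (Q(U) = 5*(U - U) = 5*0 = 0)
I = 0 (I = 0 + 0*2 = 0 + 0 = 0)
o(S, r) = S + r² (o(S, r) = r² + S = S + r²)
Y(x, z) = z*(3 + z)
√(-21384 + Y(o(11, 15), I)) = √(-21384 + 0*(3 + 0)) = √(-21384 + 0*3) = √(-21384 + 0) = √(-21384) = 18*I*√66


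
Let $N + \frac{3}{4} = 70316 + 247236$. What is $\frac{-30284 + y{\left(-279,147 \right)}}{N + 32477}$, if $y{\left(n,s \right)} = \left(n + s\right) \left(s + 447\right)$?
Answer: $- \frac{434768}{1400113} \approx -0.31052$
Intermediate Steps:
$y{\left(n,s \right)} = \left(447 + s\right) \left(n + s\right)$ ($y{\left(n,s \right)} = \left(n + s\right) \left(447 + s\right) = \left(447 + s\right) \left(n + s\right)$)
$N = \frac{1270205}{4}$ ($N = - \frac{3}{4} + \left(70316 + 247236\right) = - \frac{3}{4} + 317552 = \frac{1270205}{4} \approx 3.1755 \cdot 10^{5}$)
$\frac{-30284 + y{\left(-279,147 \right)}}{N + 32477} = \frac{-30284 + \left(147^{2} + 447 \left(-279\right) + 447 \cdot 147 - 41013\right)}{\frac{1270205}{4} + 32477} = \frac{-30284 + \left(21609 - 124713 + 65709 - 41013\right)}{\frac{1400113}{4}} = \left(-30284 - 78408\right) \frac{4}{1400113} = \left(-108692\right) \frac{4}{1400113} = - \frac{434768}{1400113}$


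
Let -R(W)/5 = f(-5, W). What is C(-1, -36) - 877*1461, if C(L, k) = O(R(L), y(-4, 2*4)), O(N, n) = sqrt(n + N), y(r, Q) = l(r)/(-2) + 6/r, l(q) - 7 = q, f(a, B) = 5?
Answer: -1281297 + 2*I*sqrt(7) ≈ -1.2813e+6 + 5.2915*I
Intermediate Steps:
l(q) = 7 + q
y(r, Q) = -7/2 + 6/r - r/2 (y(r, Q) = (7 + r)/(-2) + 6/r = (7 + r)*(-1/2) + 6/r = (-7/2 - r/2) + 6/r = -7/2 + 6/r - r/2)
R(W) = -25 (R(W) = -5*5 = -25)
O(N, n) = sqrt(N + n)
C(L, k) = 2*I*sqrt(7) (C(L, k) = sqrt(-25 + (1/2)*(12 - 1*(-4)*(7 - 4))/(-4)) = sqrt(-25 + (1/2)*(-1/4)*(12 - 1*(-4)*3)) = sqrt(-25 + (1/2)*(-1/4)*(12 + 12)) = sqrt(-25 + (1/2)*(-1/4)*24) = sqrt(-25 - 3) = sqrt(-28) = 2*I*sqrt(7))
C(-1, -36) - 877*1461 = 2*I*sqrt(7) - 877*1461 = 2*I*sqrt(7) - 1281297 = -1281297 + 2*I*sqrt(7)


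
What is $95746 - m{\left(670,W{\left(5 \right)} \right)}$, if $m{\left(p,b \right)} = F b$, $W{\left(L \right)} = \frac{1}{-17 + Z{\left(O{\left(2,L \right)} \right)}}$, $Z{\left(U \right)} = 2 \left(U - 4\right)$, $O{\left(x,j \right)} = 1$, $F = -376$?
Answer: $\frac{2201782}{23} \approx 95730.0$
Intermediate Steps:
$Z{\left(U \right)} = -8 + 2 U$ ($Z{\left(U \right)} = 2 \left(-4 + U\right) = -8 + 2 U$)
$W{\left(L \right)} = - \frac{1}{23}$ ($W{\left(L \right)} = \frac{1}{-17 + \left(-8 + 2 \cdot 1\right)} = \frac{1}{-17 + \left(-8 + 2\right)} = \frac{1}{-17 - 6} = \frac{1}{-23} = - \frac{1}{23}$)
$m{\left(p,b \right)} = - 376 b$
$95746 - m{\left(670,W{\left(5 \right)} \right)} = 95746 - \left(-376\right) \left(- \frac{1}{23}\right) = 95746 - \frac{376}{23} = \frac{2201782}{23}$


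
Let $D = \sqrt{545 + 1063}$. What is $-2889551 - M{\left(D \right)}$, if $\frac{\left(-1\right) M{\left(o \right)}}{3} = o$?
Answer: $-2889551 + 6 \sqrt{402} \approx -2.8894 \cdot 10^{6}$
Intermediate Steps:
$D = 2 \sqrt{402}$ ($D = \sqrt{1608} = 2 \sqrt{402} \approx 40.1$)
$M{\left(o \right)} = - 3 o$
$-2889551 - M{\left(D \right)} = -2889551 - - 3 \cdot 2 \sqrt{402} = -2889551 - - 6 \sqrt{402} = -2889551 + 6 \sqrt{402}$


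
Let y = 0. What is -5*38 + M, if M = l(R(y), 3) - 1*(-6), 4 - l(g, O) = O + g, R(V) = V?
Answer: -183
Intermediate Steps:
l(g, O) = 4 - O - g (l(g, O) = 4 - (O + g) = 4 + (-O - g) = 4 - O - g)
M = 7 (M = (4 - 1*3 - 1*0) - 1*(-6) = (4 - 3 + 0) + 6 = 1 + 6 = 7)
-5*38 + M = -5*38 + 7 = -190 + 7 = -183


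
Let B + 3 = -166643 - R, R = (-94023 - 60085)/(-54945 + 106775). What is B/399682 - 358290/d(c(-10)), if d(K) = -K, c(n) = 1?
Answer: 1855538582152332/5178879515 ≈ 3.5829e+5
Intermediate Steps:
R = -77054/25915 (R = -154108/51830 = -154108*1/51830 = -77054/25915 ≈ -2.9733)
B = -4318554036/25915 (B = -3 + (-166643 - 1*(-77054/25915)) = -3 + (-166643 + 77054/25915) = -3 - 4318476291/25915 = -4318554036/25915 ≈ -1.6664e+5)
B/399682 - 358290/d(c(-10)) = -4318554036/25915/399682 - 358290/((-1*1)) = -4318554036/25915*1/399682 - 358290/(-1) = -2159277018/5178879515 - 358290*(-1) = -2159277018/5178879515 + 358290 = 1855538582152332/5178879515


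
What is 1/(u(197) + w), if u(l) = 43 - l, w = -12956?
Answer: -1/13110 ≈ -7.6278e-5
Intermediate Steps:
1/(u(197) + w) = 1/((43 - 1*197) - 12956) = 1/((43 - 197) - 12956) = 1/(-154 - 12956) = 1/(-13110) = -1/13110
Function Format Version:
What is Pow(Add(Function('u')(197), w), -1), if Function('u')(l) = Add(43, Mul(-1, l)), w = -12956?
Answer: Rational(-1, 13110) ≈ -7.6278e-5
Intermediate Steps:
Pow(Add(Function('u')(197), w), -1) = Pow(Add(Add(43, Mul(-1, 197)), -12956), -1) = Pow(Add(Add(43, -197), -12956), -1) = Pow(Add(-154, -12956), -1) = Pow(-13110, -1) = Rational(-1, 13110)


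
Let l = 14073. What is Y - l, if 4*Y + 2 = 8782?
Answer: -11878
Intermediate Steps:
Y = 2195 (Y = -1/2 + (1/4)*8782 = -1/2 + 4391/2 = 2195)
Y - l = 2195 - 1*14073 = 2195 - 14073 = -11878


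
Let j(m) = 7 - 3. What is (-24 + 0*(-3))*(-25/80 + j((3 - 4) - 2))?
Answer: -177/2 ≈ -88.500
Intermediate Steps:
j(m) = 4
(-24 + 0*(-3))*(-25/80 + j((3 - 4) - 2)) = (-24 + 0*(-3))*(-25/80 + 4) = (-24 + 0)*(-25*1/80 + 4) = -24*(-5/16 + 4) = -24*59/16 = -177/2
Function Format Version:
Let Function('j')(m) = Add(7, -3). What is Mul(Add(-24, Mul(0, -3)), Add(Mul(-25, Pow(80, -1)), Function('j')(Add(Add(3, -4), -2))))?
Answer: Rational(-177, 2) ≈ -88.500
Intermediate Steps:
Function('j')(m) = 4
Mul(Add(-24, Mul(0, -3)), Add(Mul(-25, Pow(80, -1)), Function('j')(Add(Add(3, -4), -2)))) = Mul(Add(-24, Mul(0, -3)), Add(Mul(-25, Pow(80, -1)), 4)) = Mul(Add(-24, 0), Add(Mul(-25, Rational(1, 80)), 4)) = Mul(-24, Add(Rational(-5, 16), 4)) = Mul(-24, Rational(59, 16)) = Rational(-177, 2)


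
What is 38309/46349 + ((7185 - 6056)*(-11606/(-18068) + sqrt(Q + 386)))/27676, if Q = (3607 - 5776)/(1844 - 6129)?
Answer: 9881866617919/11588407983416 + 1129*sqrt(7096727015)/118591660 ≈ 1.6547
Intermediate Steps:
Q = 2169/4285 (Q = -2169/(-4285) = -2169*(-1/4285) = 2169/4285 ≈ 0.50618)
38309/46349 + ((7185 - 6056)*(-11606/(-18068) + sqrt(Q + 386)))/27676 = 38309/46349 + ((7185 - 6056)*(-11606/(-18068) + sqrt(2169/4285 + 386)))/27676 = 38309*(1/46349) + (1129*(-11606*(-1/18068) + sqrt(1656179/4285)))*(1/27676) = 38309/46349 + (1129*(5803/9034 + sqrt(7096727015)/4285))*(1/27676) = 38309/46349 + (6551587/9034 + 1129*sqrt(7096727015)/4285)*(1/27676) = 38309/46349 + (6551587/250024984 + 1129*sqrt(7096727015)/118591660) = 9881866617919/11588407983416 + 1129*sqrt(7096727015)/118591660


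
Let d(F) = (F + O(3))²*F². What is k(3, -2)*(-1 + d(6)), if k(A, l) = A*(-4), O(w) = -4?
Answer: -1716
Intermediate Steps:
k(A, l) = -4*A
d(F) = F²*(-4 + F)² (d(F) = (F - 4)²*F² = (-4 + F)²*F² = F²*(-4 + F)²)
k(3, -2)*(-1 + d(6)) = (-4*3)*(-1 + 6²*(-4 + 6)²) = -12*(-1 + 36*2²) = -12*(-1 + 36*4) = -12*(-1 + 144) = -12*143 = -1716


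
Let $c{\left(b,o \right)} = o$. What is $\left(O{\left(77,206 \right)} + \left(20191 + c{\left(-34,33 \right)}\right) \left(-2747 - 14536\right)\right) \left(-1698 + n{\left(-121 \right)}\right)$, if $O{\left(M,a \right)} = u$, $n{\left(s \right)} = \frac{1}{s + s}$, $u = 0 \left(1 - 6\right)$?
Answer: $\frac{71814195503232}{121} \approx 5.9351 \cdot 10^{11}$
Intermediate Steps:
$u = 0$ ($u = 0 \left(-5\right) = 0$)
$n{\left(s \right)} = \frac{1}{2 s}$
$O{\left(M,a \right)} = 0$
$\left(O{\left(77,206 \right)} + \left(20191 + c{\left(-34,33 \right)}\right) \left(-2747 - 14536\right)\right) \left(-1698 + n{\left(-121 \right)}\right) = \left(0 + \left(20191 + 33\right) \left(-2747 - 14536\right)\right) \left(-1698 + \frac{1}{2 \left(-121\right)}\right) = \left(0 + 20224 \left(-17283\right)\right) \left(-1698 + \frac{1}{2} \left(- \frac{1}{121}\right)\right) = \left(0 - 349531392\right) \left(-1698 - \frac{1}{242}\right) = \left(-349531392\right) \left(- \frac{410917}{242}\right) = \frac{71814195503232}{121}$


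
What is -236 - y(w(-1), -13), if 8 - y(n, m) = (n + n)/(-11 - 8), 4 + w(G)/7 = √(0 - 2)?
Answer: -4580/19 - 14*I*√2/19 ≈ -241.05 - 1.0421*I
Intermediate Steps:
w(G) = -28 + 7*I*√2 (w(G) = -28 + 7*√(0 - 2) = -28 + 7*√(-2) = -28 + 7*(I*√2) = -28 + 7*I*√2)
y(n, m) = 8 + 2*n/19 (y(n, m) = 8 - (n + n)/(-11 - 8) = 8 - 2*n/(-19) = 8 - 2*n*(-1)/19 = 8 - (-2)*n/19 = 8 + 2*n/19)
-236 - y(w(-1), -13) = -236 - (8 + 2*(-28 + 7*I*√2)/19) = -236 - (8 + (-56/19 + 14*I*√2/19)) = -236 - (96/19 + 14*I*√2/19) = -236 + (-96/19 - 14*I*√2/19) = -4580/19 - 14*I*√2/19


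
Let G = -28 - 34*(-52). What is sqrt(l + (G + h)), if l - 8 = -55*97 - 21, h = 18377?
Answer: 3*sqrt(1641) ≈ 121.53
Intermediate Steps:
l = -5348 (l = 8 + (-55*97 - 21) = 8 + (-5335 - 21) = 8 - 5356 = -5348)
G = 1740 (G = -28 + 1768 = 1740)
sqrt(l + (G + h)) = sqrt(-5348 + (1740 + 18377)) = sqrt(-5348 + 20117) = sqrt(14769) = 3*sqrt(1641)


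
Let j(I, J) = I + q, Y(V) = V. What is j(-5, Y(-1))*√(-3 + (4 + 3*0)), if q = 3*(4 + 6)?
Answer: 25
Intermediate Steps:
q = 30 (q = 3*10 = 30)
j(I, J) = 30 + I (j(I, J) = I + 30 = 30 + I)
j(-5, Y(-1))*√(-3 + (4 + 3*0)) = (30 - 5)*√(-3 + (4 + 3*0)) = 25*√(-3 + (4 + 0)) = 25*√(-3 + 4) = 25*√1 = 25*1 = 25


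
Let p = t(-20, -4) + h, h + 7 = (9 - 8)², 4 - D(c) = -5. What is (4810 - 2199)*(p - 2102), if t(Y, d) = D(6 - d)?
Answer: -5480489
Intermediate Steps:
D(c) = 9 (D(c) = 4 - 1*(-5) = 4 + 5 = 9)
t(Y, d) = 9
h = -6 (h = -7 + (9 - 8)² = -7 + 1² = -7 + 1 = -6)
p = 3 (p = 9 - 6 = 3)
(4810 - 2199)*(p - 2102) = (4810 - 2199)*(3 - 2102) = 2611*(-2099) = -5480489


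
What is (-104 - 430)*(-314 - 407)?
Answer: 385014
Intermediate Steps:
(-104 - 430)*(-314 - 407) = -534*(-721) = 385014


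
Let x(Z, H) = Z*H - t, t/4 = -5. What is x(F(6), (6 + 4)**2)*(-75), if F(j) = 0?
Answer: -1500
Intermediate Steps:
t = -20 (t = 4*(-5) = -20)
x(Z, H) = 20 + H*Z (x(Z, H) = Z*H - 1*(-20) = H*Z + 20 = 20 + H*Z)
x(F(6), (6 + 4)**2)*(-75) = (20 + (6 + 4)**2*0)*(-75) = (20 + 10**2*0)*(-75) = (20 + 100*0)*(-75) = (20 + 0)*(-75) = 20*(-75) = -1500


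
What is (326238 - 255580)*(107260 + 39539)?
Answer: 10372523742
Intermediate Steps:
(326238 - 255580)*(107260 + 39539) = 70658*146799 = 10372523742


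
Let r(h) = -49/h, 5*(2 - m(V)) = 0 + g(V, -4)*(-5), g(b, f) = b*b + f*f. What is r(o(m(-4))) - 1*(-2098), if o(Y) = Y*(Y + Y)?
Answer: 4850527/2312 ≈ 2098.0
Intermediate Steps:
g(b, f) = b² + f²
m(V) = 18 + V² (m(V) = 2 - (0 + (V² + (-4)²)*(-5))/5 = 2 - (0 + (V² + 16)*(-5))/5 = 2 - (0 + (16 + V²)*(-5))/5 = 2 - (0 + (-80 - 5*V²))/5 = 2 - (-80 - 5*V²)/5 = 2 + (16 + V²) = 18 + V²)
o(Y) = 2*Y² (o(Y) = Y*(2*Y) = 2*Y²)
r(o(m(-4))) - 1*(-2098) = -49*1/(2*(18 + (-4)²)²) - 1*(-2098) = -49*1/(2*(18 + 16)²) + 2098 = -49/(2*34²) + 2098 = -49/(2*1156) + 2098 = -49/2312 + 2098 = 4850527/2312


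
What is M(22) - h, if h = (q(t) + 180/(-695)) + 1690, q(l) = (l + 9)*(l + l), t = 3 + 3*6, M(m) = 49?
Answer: -403203/139 ≈ -2900.7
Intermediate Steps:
t = 21 (t = 3 + 18 = 21)
q(l) = 2*l*(9 + l) (q(l) = (9 + l)*(2*l) = 2*l*(9 + l))
h = 410014/139 (h = (2*21*(9 + 21) + 180/(-695)) + 1690 = (2*21*30 + 180*(-1/695)) + 1690 = (1260 - 36/139) + 1690 = 175104/139 + 1690 = 410014/139 ≈ 2949.7)
M(22) - h = 49 - 1*410014/139 = 49 - 410014/139 = -403203/139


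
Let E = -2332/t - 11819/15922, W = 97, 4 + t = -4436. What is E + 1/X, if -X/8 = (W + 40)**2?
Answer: -144021357787/663424839960 ≈ -0.21709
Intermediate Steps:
t = -4440 (t = -4 - 4436 = -4440)
E = -959141/4418355 (E = -2332/(-4440) - 11819/15922 = -2332*(-1/4440) - 11819*1/15922 = 583/1110 - 11819/15922 = -959141/4418355 ≈ -0.21708)
X = -150152 (X = -8*(97 + 40)**2 = -8*137**2 = -8*18769 = -150152)
E + 1/X = -959141/4418355 + 1/(-150152) = -959141/4418355 - 1/150152 = -144021357787/663424839960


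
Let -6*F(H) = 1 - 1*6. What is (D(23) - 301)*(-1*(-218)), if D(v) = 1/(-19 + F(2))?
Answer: -65630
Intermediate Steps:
F(H) = ⅚ (F(H) = -(1 - 1*6)/6 = -(1 - 6)/6 = -⅙*(-5) = ⅚)
D(v) = -6/109 (D(v) = 1/(-19 + ⅚) = 1/(-109/6) = -6/109)
(D(23) - 301)*(-1*(-218)) = (-6/109 - 301)*(-1*(-218)) = -32815/109*218 = -65630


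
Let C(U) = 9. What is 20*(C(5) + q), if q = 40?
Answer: 980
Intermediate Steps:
20*(C(5) + q) = 20*(9 + 40) = 20*49 = 980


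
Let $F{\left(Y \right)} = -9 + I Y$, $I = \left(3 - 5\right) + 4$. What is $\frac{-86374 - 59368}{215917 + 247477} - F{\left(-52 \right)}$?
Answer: $\frac{26108890}{231697} \approx 112.69$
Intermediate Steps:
$I = 2$ ($I = -2 + 4 = 2$)
$F{\left(Y \right)} = -9 + 2 Y$
$\frac{-86374 - 59368}{215917 + 247477} - F{\left(-52 \right)} = \frac{-86374 - 59368}{215917 + 247477} - \left(-9 + 2 \left(-52\right)\right) = - \frac{145742}{463394} - \left(-9 - 104\right) = \left(-145742\right) \frac{1}{463394} - -113 = - \frac{72871}{231697} + 113 = \frac{26108890}{231697}$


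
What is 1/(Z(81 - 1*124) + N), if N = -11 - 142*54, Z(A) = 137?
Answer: -1/7542 ≈ -0.00013259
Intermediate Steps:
N = -7679 (N = -11 - 7668 = -7679)
1/(Z(81 - 1*124) + N) = 1/(137 - 7679) = 1/(-7542) = -1/7542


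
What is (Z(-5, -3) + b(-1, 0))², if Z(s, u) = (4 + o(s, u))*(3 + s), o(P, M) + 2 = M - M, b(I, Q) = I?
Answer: 25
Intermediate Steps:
o(P, M) = -2 (o(P, M) = -2 + (M - M) = -2 + 0 = -2)
Z(s, u) = 6 + 2*s (Z(s, u) = (4 - 2)*(3 + s) = 2*(3 + s) = 6 + 2*s)
(Z(-5, -3) + b(-1, 0))² = ((6 + 2*(-5)) - 1)² = ((6 - 10) - 1)² = (-4 - 1)² = (-5)² = 25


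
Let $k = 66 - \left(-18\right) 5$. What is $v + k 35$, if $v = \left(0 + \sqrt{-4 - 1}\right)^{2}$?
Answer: $5455$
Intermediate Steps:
$k = 156$ ($k = 66 - -90 = 66 + 90 = 156$)
$v = -5$ ($v = \left(0 + \sqrt{-5}\right)^{2} = \left(0 + i \sqrt{5}\right)^{2} = \left(i \sqrt{5}\right)^{2} = -5$)
$v + k 35 = -5 + 156 \cdot 35 = -5 + 5460 = 5455$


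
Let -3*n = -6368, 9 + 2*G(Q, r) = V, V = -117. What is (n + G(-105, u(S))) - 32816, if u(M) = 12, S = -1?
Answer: -92269/3 ≈ -30756.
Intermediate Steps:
G(Q, r) = -63 (G(Q, r) = -9/2 + (½)*(-117) = -9/2 - 117/2 = -63)
n = 6368/3 (n = -⅓*(-6368) = 6368/3 ≈ 2122.7)
(n + G(-105, u(S))) - 32816 = (6368/3 - 63) - 32816 = 6179/3 - 32816 = -92269/3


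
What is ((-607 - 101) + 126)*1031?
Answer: -600042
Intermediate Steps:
((-607 - 101) + 126)*1031 = (-708 + 126)*1031 = -582*1031 = -600042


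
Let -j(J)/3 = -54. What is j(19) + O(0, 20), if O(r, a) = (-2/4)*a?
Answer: 152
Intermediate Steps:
j(J) = 162 (j(J) = -3*(-54) = 162)
O(r, a) = -a/2 (O(r, a) = (-2*1/4)*a = -a/2)
j(19) + O(0, 20) = 162 - 1/2*20 = 162 - 10 = 152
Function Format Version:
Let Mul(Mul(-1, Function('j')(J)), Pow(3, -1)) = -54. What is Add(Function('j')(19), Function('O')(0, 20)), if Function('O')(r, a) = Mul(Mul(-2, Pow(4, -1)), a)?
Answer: 152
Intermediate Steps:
Function('j')(J) = 162 (Function('j')(J) = Mul(-3, -54) = 162)
Function('O')(r, a) = Mul(Rational(-1, 2), a) (Function('O')(r, a) = Mul(Mul(-2, Rational(1, 4)), a) = Mul(Rational(-1, 2), a))
Add(Function('j')(19), Function('O')(0, 20)) = Add(162, Mul(Rational(-1, 2), 20)) = Add(162, -10) = 152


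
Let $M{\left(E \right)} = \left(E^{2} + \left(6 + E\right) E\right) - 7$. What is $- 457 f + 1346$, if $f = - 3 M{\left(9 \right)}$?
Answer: $287885$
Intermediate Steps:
$M{\left(E \right)} = -7 + E^{2} + E \left(6 + E\right)$ ($M{\left(E \right)} = \left(E^{2} + E \left(6 + E\right)\right) - 7 = -7 + E^{2} + E \left(6 + E\right)$)
$f = -627$ ($f = - 3 \left(-7 + 2 \cdot 9^{2} + 6 \cdot 9\right) = - 3 \left(-7 + 2 \cdot 81 + 54\right) = - 3 \left(-7 + 162 + 54\right) = \left(-3\right) 209 = -627$)
$- 457 f + 1346 = \left(-457\right) \left(-627\right) + 1346 = 286539 + 1346 = 287885$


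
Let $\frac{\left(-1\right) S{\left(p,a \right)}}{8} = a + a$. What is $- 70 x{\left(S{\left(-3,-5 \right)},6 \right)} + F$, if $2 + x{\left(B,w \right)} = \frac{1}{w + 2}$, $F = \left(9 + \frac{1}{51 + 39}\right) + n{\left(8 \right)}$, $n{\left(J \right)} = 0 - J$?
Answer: $\frac{23807}{180} \approx 132.26$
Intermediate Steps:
$n{\left(J \right)} = - J$
$F = \frac{91}{90}$ ($F = \left(9 + \frac{1}{51 + 39}\right) - 8 = \left(9 + \frac{1}{90}\right) - 8 = \frac{811}{90} - 8 = \frac{91}{90} \approx 1.0111$)
$S{\left(p,a \right)} = - 16 a$ ($S{\left(p,a \right)} = - 8 \left(a + a\right) = - 8 \cdot 2 a = - 16 a$)
$x{\left(B,w \right)} = -2 + \frac{1}{2 + w}$ ($x{\left(B,w \right)} = -2 + \frac{1}{w + 2} = -2 + \frac{1}{2 + w}$)
$- 70 x{\left(S{\left(-3,-5 \right)},6 \right)} + F = - 70 \frac{-3 - 12}{2 + 6} + \frac{91}{90} = - 70 \frac{-3 - 12}{8} + \frac{91}{90} = - 70 \cdot \frac{1}{8} \left(-15\right) + \frac{91}{90} = \left(-70\right) \left(- \frac{15}{8}\right) + \frac{91}{90} = \frac{525}{4} + \frac{91}{90} = \frac{23807}{180}$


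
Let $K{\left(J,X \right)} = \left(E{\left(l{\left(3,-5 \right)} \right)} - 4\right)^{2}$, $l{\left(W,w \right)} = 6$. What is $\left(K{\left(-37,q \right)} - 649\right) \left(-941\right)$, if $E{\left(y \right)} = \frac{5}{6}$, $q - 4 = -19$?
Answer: $\frac{21645823}{36} \approx 6.0127 \cdot 10^{5}$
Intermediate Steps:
$q = -15$ ($q = 4 - 19 = -15$)
$E{\left(y \right)} = \frac{5}{6}$ ($E{\left(y \right)} = 5 \cdot \frac{1}{6} = \frac{5}{6}$)
$K{\left(J,X \right)} = \frac{361}{36}$ ($K{\left(J,X \right)} = \left(\frac{5}{6} - 4\right)^{2} = \left(- \frac{19}{6}\right)^{2} = \frac{361}{36}$)
$\left(K{\left(-37,q \right)} - 649\right) \left(-941\right) = \left(\frac{361}{36} - 649\right) \left(-941\right) = \left(- \frac{23003}{36}\right) \left(-941\right) = \frac{21645823}{36}$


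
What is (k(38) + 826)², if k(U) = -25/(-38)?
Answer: 986776569/1444 ≈ 6.8336e+5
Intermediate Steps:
k(U) = 25/38 (k(U) = -25*(-1/38) = 25/38)
(k(38) + 826)² = (25/38 + 826)² = (31413/38)² = 986776569/1444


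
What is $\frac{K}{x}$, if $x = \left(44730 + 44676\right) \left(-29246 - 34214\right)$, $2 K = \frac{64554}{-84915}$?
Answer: $\frac{10759}{160594213231800} \approx 6.6995 \cdot 10^{-11}$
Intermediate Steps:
$K = - \frac{10759}{28305}$ ($K = \frac{64554 \frac{1}{-84915}}{2} = \frac{64554 \left(- \frac{1}{84915}\right)}{2} = \frac{1}{2} \left(- \frac{21518}{28305}\right) = - \frac{10759}{28305} \approx -0.38011$)
$x = -5673704760$ ($x = 89406 \left(-63460\right) = -5673704760$)
$\frac{K}{x} = - \frac{10759}{28305 \left(-5673704760\right)} = \left(- \frac{10759}{28305}\right) \left(- \frac{1}{5673704760}\right) = \frac{10759}{160594213231800}$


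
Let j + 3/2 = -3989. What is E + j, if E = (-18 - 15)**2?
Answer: -5803/2 ≈ -2901.5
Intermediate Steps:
j = -7981/2 (j = -3/2 - 3989 = -7981/2 ≈ -3990.5)
E = 1089 (E = (-33)**2 = 1089)
E + j = 1089 - 7981/2 = -5803/2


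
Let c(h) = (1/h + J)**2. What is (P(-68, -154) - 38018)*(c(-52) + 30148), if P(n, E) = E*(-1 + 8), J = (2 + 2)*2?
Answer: -399230841879/338 ≈ -1.1812e+9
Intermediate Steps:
J = 8 (J = 4*2 = 8)
P(n, E) = 7*E (P(n, E) = E*7 = 7*E)
c(h) = (8 + 1/h)**2 (c(h) = (1/h + 8)**2 = (8 + 1/h)**2)
(P(-68, -154) - 38018)*(c(-52) + 30148) = (7*(-154) - 38018)*((1 + 8*(-52))**2/(-52)**2 + 30148) = (-1078 - 38018)*((1 - 416)**2/2704 + 30148) = -39096*((1/2704)*(-415)**2 + 30148) = -39096*((1/2704)*172225 + 30148) = -39096*(172225/2704 + 30148) = -39096*81692417/2704 = -399230841879/338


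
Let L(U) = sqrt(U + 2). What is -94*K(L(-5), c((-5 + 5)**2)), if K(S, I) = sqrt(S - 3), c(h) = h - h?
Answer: -94*sqrt(-3 + I*sqrt(3)) ≈ -45.281 - 168.99*I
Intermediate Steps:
L(U) = sqrt(2 + U)
c(h) = 0
K(S, I) = sqrt(-3 + S)
-94*K(L(-5), c((-5 + 5)**2)) = -94*sqrt(-3 + sqrt(2 - 5)) = -94*sqrt(-3 + sqrt(-3)) = -94*sqrt(-3 + I*sqrt(3))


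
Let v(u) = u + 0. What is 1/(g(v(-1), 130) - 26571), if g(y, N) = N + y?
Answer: -1/26442 ≈ -3.7819e-5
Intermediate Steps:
v(u) = u
1/(g(v(-1), 130) - 26571) = 1/((130 - 1) - 26571) = 1/(129 - 26571) = 1/(-26442) = -1/26442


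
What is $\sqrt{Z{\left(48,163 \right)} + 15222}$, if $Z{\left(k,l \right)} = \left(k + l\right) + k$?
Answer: $\sqrt{15481} \approx 124.42$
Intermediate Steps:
$Z{\left(k,l \right)} = l + 2 k$
$\sqrt{Z{\left(48,163 \right)} + 15222} = \sqrt{\left(163 + 2 \cdot 48\right) + 15222} = \sqrt{\left(163 + 96\right) + 15222} = \sqrt{259 + 15222} = \sqrt{15481}$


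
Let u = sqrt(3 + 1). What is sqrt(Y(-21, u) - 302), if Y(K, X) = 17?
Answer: I*sqrt(285) ≈ 16.882*I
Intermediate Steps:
u = 2 (u = sqrt(4) = 2)
sqrt(Y(-21, u) - 302) = sqrt(17 - 302) = sqrt(-285) = I*sqrt(285)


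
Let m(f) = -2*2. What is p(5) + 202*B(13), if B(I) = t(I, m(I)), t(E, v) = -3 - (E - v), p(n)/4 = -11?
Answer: -4084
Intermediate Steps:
m(f) = -4
p(n) = -44 (p(n) = 4*(-11) = -44)
t(E, v) = -3 + v - E (t(E, v) = -3 + (v - E) = -3 + v - E)
B(I) = -7 - I (B(I) = -3 - 4 - I = -7 - I)
p(5) + 202*B(13) = -44 + 202*(-7 - 1*13) = -44 + 202*(-7 - 13) = -44 + 202*(-20) = -44 - 4040 = -4084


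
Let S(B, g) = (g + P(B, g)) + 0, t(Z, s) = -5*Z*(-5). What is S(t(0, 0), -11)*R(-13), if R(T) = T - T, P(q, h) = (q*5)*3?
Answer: 0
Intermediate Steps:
P(q, h) = 15*q (P(q, h) = (5*q)*3 = 15*q)
t(Z, s) = 25*Z
R(T) = 0
S(B, g) = g + 15*B (S(B, g) = (g + 15*B) + 0 = g + 15*B)
S(t(0, 0), -11)*R(-13) = (-11 + 15*(25*0))*0 = (-11 + 15*0)*0 = (-11 + 0)*0 = -11*0 = 0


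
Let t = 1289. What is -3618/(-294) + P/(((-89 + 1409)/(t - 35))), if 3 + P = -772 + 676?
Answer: -80109/980 ≈ -81.744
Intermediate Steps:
P = -99 (P = -3 + (-772 + 676) = -3 - 96 = -99)
-3618/(-294) + P/(((-89 + 1409)/(t - 35))) = -3618/(-294) - 99*(1289 - 35)/(-89 + 1409) = -3618*(-1/294) - 99/(1320/1254) = 603/49 - 99/(1320*(1/1254)) = 603/49 - 99/20/19 = 603/49 - 99*19/20 = 603/49 - 1881/20 = -80109/980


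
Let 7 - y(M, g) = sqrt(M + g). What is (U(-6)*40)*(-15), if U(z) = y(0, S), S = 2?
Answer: -4200 + 600*sqrt(2) ≈ -3351.5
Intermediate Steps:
y(M, g) = 7 - sqrt(M + g)
U(z) = 7 - sqrt(2) (U(z) = 7 - sqrt(0 + 2) = 7 - sqrt(2))
(U(-6)*40)*(-15) = ((7 - sqrt(2))*40)*(-15) = (280 - 40*sqrt(2))*(-15) = -4200 + 600*sqrt(2)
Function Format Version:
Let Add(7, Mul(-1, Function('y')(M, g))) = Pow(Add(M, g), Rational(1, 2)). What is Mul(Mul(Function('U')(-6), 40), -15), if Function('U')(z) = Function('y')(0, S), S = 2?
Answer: Add(-4200, Mul(600, Pow(2, Rational(1, 2)))) ≈ -3351.5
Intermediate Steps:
Function('y')(M, g) = Add(7, Mul(-1, Pow(Add(M, g), Rational(1, 2))))
Function('U')(z) = Add(7, Mul(-1, Pow(2, Rational(1, 2)))) (Function('U')(z) = Add(7, Mul(-1, Pow(Add(0, 2), Rational(1, 2)))) = Add(7, Mul(-1, Pow(2, Rational(1, 2)))))
Mul(Mul(Function('U')(-6), 40), -15) = Mul(Mul(Add(7, Mul(-1, Pow(2, Rational(1, 2)))), 40), -15) = Mul(Add(280, Mul(-40, Pow(2, Rational(1, 2)))), -15) = Add(-4200, Mul(600, Pow(2, Rational(1, 2))))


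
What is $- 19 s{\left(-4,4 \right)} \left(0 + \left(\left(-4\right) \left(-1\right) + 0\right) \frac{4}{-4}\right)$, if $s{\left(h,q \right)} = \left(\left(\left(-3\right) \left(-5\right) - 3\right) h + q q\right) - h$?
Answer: $-2128$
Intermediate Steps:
$s{\left(h,q \right)} = q^{2} + 11 h$ ($s{\left(h,q \right)} = \left(\left(15 - 3\right) h + q^{2}\right) - h = \left(12 h + q^{2}\right) - h = \left(q^{2} + 12 h\right) - h = q^{2} + 11 h$)
$- 19 s{\left(-4,4 \right)} \left(0 + \left(\left(-4\right) \left(-1\right) + 0\right) \frac{4}{-4}\right) = - 19 \left(4^{2} + 11 \left(-4\right)\right) \left(0 + \left(\left(-4\right) \left(-1\right) + 0\right) \frac{4}{-4}\right) = - 19 \left(16 - 44\right) \left(0 + \left(4 + 0\right) 4 \left(- \frac{1}{4}\right)\right) = \left(-19\right) \left(-28\right) \left(0 + 4 \left(-1\right)\right) = 532 \left(0 - 4\right) = 532 \left(-4\right) = -2128$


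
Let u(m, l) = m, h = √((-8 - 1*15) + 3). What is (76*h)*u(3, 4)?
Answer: 456*I*√5 ≈ 1019.6*I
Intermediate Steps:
h = 2*I*√5 (h = √((-8 - 15) + 3) = √(-23 + 3) = √(-20) = 2*I*√5 ≈ 4.4721*I)
(76*h)*u(3, 4) = (76*(2*I*√5))*3 = (152*I*√5)*3 = 456*I*√5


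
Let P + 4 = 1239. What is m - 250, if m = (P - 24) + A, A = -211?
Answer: 750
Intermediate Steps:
P = 1235 (P = -4 + 1239 = 1235)
m = 1000 (m = (1235 - 24) - 211 = 1211 - 211 = 1000)
m - 250 = 1000 - 250 = 750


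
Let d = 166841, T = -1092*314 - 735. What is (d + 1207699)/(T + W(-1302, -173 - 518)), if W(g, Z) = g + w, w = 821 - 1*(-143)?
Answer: -1374540/343961 ≈ -3.9962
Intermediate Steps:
T = -343623 (T = -342888 - 735 = -343623)
w = 964 (w = 821 + 143 = 964)
W(g, Z) = 964 + g (W(g, Z) = g + 964 = 964 + g)
(d + 1207699)/(T + W(-1302, -173 - 518)) = (166841 + 1207699)/(-343623 + (964 - 1302)) = 1374540/(-343623 - 338) = 1374540/(-343961) = 1374540*(-1/343961) = -1374540/343961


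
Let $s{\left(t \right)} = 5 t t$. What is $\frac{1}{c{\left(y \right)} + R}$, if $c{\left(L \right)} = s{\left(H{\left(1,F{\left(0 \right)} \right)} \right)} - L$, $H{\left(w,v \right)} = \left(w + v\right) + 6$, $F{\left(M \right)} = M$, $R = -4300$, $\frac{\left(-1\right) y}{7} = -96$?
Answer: $- \frac{1}{4727} \approx -0.00021155$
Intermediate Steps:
$y = 672$ ($y = \left(-7\right) \left(-96\right) = 672$)
$H{\left(w,v \right)} = 6 + v + w$ ($H{\left(w,v \right)} = \left(v + w\right) + 6 = 6 + v + w$)
$s{\left(t \right)} = 5 t^{2}$
$c{\left(L \right)} = 245 - L$ ($c{\left(L \right)} = 5 \left(6 + 0 + 1\right)^{2} - L = 5 \cdot 7^{2} - L = 5 \cdot 49 - L = 245 - L$)
$\frac{1}{c{\left(y \right)} + R} = \frac{1}{\left(245 - 672\right) - 4300} = \frac{1}{-427 - 4300} = \frac{1}{-4727} = - \frac{1}{4727}$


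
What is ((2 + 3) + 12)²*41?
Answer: 11849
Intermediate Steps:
((2 + 3) + 12)²*41 = (5 + 12)²*41 = 17²*41 = 289*41 = 11849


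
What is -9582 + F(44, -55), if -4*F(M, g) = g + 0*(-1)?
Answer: -38273/4 ≈ -9568.3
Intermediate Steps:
F(M, g) = -g/4 (F(M, g) = -(g + 0*(-1))/4 = -(g + 0)/4 = -g/4)
-9582 + F(44, -55) = -9582 - 1/4*(-55) = -9582 + 55/4 = -38273/4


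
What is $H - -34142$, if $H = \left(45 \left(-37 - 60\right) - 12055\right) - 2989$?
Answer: $14733$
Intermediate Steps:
$H = -19409$ ($H = \left(45 \left(-97\right) - 12055\right) - 2989 = \left(-4365 - 12055\right) - 2989 = -16420 - 2989 = -19409$)
$H - -34142 = -19409 - -34142 = -19409 + 34142 = 14733$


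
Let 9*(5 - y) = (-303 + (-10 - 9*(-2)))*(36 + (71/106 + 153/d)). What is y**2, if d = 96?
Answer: 369421661919025/232989696 ≈ 1.5856e+6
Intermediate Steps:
y = 19220345/15264 (y = 5 - (-303 + (-10 - 9*(-2)))*(36 + (71/106 + 153/96))/9 = 5 - (-303 + (-10 + 18))*(36 + (71*(1/106) + 153*(1/96)))/9 = 5 - (-303 + 8)*(36 + (71/106 + 51/32))/9 = 5 - (-295)*(36 + 3839/1696)/9 = 5 - (-295)*64895/(9*1696) = 5 - 1/9*(-19144025/1696) = 5 + 19144025/15264 = 19220345/15264 ≈ 1259.2)
y**2 = (19220345/15264)**2 = 369421661919025/232989696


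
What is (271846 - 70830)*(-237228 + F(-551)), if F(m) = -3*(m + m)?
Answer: -47022064752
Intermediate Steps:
F(m) = -6*m
(271846 - 70830)*(-237228 + F(-551)) = (271846 - 70830)*(-237228 - 6*(-551)) = 201016*(-237228 + 3306) = 201016*(-233922) = -47022064752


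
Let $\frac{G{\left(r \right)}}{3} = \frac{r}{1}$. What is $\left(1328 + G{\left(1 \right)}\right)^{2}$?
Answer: $1771561$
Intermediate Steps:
$G{\left(r \right)} = 3 r$ ($G{\left(r \right)} = 3 \frac{r}{1} = 3 r 1 = 3 r$)
$\left(1328 + G{\left(1 \right)}\right)^{2} = \left(1328 + 3 \cdot 1\right)^{2} = \left(1328 + 3\right)^{2} = 1331^{2} = 1771561$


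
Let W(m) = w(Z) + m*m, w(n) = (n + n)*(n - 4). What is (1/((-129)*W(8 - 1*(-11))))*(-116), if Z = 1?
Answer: 116/45795 ≈ 0.0025330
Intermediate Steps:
w(n) = 2*n*(-4 + n) (w(n) = (2*n)*(-4 + n) = 2*n*(-4 + n))
W(m) = -6 + m**2 (W(m) = 2*1*(-4 + 1) + m*m = 2*1*(-3) + m**2 = -6 + m**2)
(1/((-129)*W(8 - 1*(-11))))*(-116) = (1/((-129)*(-6 + (8 - 1*(-11))**2)))*(-116) = -1/(129*(-6 + (8 + 11)**2))*(-116) = -1/(129*(-6 + 19**2))*(-116) = -1/(129*(-6 + 361))*(-116) = -1/129/355*(-116) = -1/129*1/355*(-116) = -1/45795*(-116) = 116/45795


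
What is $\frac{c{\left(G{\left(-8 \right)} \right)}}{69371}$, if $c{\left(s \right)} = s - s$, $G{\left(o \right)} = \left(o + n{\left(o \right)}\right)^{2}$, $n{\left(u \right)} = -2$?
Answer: $0$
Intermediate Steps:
$G{\left(o \right)} = \left(-2 + o\right)^{2}$ ($G{\left(o \right)} = \left(o - 2\right)^{2} = \left(-2 + o\right)^{2}$)
$c{\left(s \right)} = 0$
$\frac{c{\left(G{\left(-8 \right)} \right)}}{69371} = \frac{0}{69371} = 0 \cdot \frac{1}{69371} = 0$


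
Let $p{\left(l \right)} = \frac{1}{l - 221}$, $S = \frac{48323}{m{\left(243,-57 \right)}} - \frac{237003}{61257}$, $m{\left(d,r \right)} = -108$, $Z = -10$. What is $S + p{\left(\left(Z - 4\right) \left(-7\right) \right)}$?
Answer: $- \frac{40805552329}{90415332} \approx -451.31$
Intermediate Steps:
$S = - \frac{995239445}{2205252}$ ($S = \frac{48323}{-108} - \frac{237003}{61257} = 48323 \left(- \frac{1}{108}\right) - \frac{79001}{20419} = - \frac{48323}{108} - \frac{79001}{20419} = - \frac{995239445}{2205252} \approx -451.3$)
$p{\left(l \right)} = \frac{1}{-221 + l}$
$S + p{\left(\left(Z - 4\right) \left(-7\right) \right)} = - \frac{995239445}{2205252} + \frac{1}{-221 + \left(-10 - 4\right) \left(-7\right)} = - \frac{995239445}{2205252} + \frac{1}{-221 - -98} = - \frac{995239445}{2205252} + \frac{1}{-221 + 98} = - \frac{995239445}{2205252} + \frac{1}{-123} = - \frac{995239445}{2205252} - \frac{1}{123} = - \frac{40805552329}{90415332}$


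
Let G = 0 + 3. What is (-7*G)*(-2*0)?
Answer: 0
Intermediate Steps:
G = 3
(-7*G)*(-2*0) = (-7*3)*(-2*0) = -21*0 = 0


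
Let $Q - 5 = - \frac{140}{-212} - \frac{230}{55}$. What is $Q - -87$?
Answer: $\frac{51583}{583} \approx 88.479$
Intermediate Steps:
$Q = \frac{862}{583}$ ($Q = 5 - \left(- \frac{35}{53} + \frac{46}{11}\right) = 5 - \frac{2053}{583} = \frac{862}{583} \approx 1.4786$)
$Q - -87 = \frac{862}{583} - -87 = \frac{862}{583} + \left(-152 + 239\right) = \frac{862}{583} + 87 = \frac{51583}{583}$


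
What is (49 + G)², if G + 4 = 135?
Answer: 32400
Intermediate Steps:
G = 131 (G = -4 + 135 = 131)
(49 + G)² = (49 + 131)² = 180² = 32400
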